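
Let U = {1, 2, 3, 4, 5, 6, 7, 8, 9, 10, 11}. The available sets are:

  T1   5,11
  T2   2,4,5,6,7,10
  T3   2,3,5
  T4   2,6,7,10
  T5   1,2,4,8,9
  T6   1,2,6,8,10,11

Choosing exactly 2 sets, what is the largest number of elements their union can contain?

9

Choosing T2, T5 covers {1, 2, 4, 5, 6, 7, 8, 9, 10} — 9 elements.
No choice of 2 sets does better; here 3, 11 are left uncovered.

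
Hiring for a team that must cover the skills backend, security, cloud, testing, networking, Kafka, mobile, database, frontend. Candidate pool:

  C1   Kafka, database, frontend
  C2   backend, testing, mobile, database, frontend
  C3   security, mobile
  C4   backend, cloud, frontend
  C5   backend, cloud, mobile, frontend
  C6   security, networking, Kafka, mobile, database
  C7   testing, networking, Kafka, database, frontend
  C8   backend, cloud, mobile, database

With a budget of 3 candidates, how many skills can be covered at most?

Choosing C2, C4, C6 covers {backend, security, cloud, testing, networking, Kafka, mobile, database, frontend} — 9 skills.
That is all 9 skills.

9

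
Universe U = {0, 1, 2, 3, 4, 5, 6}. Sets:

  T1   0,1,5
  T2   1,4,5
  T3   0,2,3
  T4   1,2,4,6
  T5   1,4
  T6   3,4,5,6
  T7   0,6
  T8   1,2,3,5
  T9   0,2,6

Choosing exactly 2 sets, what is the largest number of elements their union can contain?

6

Choosing T1, T4 covers {0, 1, 2, 4, 5, 6} — 6 elements.
No choice of 2 sets does better; here 3 is left uncovered.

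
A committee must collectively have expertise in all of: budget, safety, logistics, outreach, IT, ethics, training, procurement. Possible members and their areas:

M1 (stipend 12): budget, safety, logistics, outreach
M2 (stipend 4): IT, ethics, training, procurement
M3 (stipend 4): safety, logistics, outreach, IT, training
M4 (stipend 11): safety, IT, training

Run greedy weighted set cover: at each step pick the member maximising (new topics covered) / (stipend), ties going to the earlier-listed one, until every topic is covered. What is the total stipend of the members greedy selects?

20

Pick 1: M3 adds 5 new (safety, logistics, outreach, IT, training) at stipend 4 (ratio 5/4).
Pick 2: M2 adds 2 new (ethics, procurement) at stipend 4 (ratio 2/4).
Pick 3: M1 adds 1 new (budget) at stipend 12 (ratio 1/12).
Greedy total stipend: 4 + 4 + 12 = 20. (The true optimum is 16, so greedy overshoots here.)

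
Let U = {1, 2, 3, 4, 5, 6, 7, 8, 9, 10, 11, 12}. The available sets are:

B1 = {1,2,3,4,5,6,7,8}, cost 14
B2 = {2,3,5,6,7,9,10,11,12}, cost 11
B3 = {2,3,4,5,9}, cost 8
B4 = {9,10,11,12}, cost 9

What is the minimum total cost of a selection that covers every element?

B1, B4 cover every element at cost 14 + 9 = 23.
Any cover uses at least 2 sets; among all covering selections none totals below 23.
Greedy by coverage-per-cost would pick B2, B1 for 25 — worse than the optimum 23.

23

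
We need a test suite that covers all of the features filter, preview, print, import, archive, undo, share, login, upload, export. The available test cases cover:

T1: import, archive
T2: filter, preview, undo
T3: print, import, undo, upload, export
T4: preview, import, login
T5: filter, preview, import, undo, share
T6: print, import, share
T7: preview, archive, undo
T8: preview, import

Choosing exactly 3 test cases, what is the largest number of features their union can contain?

9

Choosing T1, T3, T5 covers {filter, preview, print, import, archive, undo, share, upload, export} — 9 features.
No choice of 3 test cases does better; here login is left uncovered.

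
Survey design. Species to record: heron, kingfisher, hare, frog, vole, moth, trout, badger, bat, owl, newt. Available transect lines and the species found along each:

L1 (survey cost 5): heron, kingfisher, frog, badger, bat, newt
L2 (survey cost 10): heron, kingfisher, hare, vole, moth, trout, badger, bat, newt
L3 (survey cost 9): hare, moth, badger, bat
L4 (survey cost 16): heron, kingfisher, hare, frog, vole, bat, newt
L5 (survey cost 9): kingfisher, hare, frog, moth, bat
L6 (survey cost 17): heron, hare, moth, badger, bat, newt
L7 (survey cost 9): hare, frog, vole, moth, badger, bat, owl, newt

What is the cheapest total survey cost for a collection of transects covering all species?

19

L2, L7 cover every species at survey cost 10 + 9 = 19.
Any cover uses at least 2 transects; among all covering selections none totals below 19.
Greedy by coverage-per-survey cost would pick L1, L7, L2 for 24 — worse than the optimum 19.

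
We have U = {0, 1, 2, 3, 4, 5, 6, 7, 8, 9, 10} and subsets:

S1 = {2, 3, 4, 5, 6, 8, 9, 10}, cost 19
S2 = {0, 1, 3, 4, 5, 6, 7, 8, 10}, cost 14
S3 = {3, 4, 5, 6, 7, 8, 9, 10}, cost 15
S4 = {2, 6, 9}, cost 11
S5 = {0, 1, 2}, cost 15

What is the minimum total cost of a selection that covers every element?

S2, S4 cover every element at cost 14 + 11 = 25.
Any cover uses at least 2 sets; among all covering selections none totals below 25.

25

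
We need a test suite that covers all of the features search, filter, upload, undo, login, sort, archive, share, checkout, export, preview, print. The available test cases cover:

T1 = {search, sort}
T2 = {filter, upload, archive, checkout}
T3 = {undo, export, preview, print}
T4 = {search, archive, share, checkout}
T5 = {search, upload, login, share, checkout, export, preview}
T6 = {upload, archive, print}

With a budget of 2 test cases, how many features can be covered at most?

9

Choosing T2, T5 covers {search, filter, upload, login, archive, share, checkout, export, preview} — 9 features.
No choice of 2 test cases does better; here undo, sort, print are left uncovered.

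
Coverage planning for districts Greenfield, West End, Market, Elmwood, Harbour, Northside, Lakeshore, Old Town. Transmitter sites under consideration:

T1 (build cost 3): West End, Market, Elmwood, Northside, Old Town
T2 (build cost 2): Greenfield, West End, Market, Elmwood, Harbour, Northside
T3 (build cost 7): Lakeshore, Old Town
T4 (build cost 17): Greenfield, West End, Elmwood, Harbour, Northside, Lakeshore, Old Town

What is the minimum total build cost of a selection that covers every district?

9

T2, T3 cover every district at build cost 2 + 7 = 9.
Any cover uses at least 2 transmitter sites; among all covering selections none totals below 9.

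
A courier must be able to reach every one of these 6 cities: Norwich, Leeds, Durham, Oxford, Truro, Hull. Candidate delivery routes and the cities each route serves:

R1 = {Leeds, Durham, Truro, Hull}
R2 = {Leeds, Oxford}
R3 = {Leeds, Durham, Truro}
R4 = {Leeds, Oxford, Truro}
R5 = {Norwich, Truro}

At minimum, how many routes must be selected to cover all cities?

R1, R2, R5 together cover {Norwich, Leeds, Durham, Oxford, Truro, Hull} — every city.
No 2 of the 5 routes cover everything (all 10 pairs fall short), so 3 is minimum.

3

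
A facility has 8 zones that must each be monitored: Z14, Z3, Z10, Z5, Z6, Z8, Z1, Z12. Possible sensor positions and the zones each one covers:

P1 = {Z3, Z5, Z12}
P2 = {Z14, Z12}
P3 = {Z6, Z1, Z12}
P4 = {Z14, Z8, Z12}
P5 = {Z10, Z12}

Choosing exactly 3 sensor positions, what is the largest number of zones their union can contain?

7

Choosing P1, P3, P4 covers {Z14, Z3, Z5, Z6, Z8, Z1, Z12} — 7 zones.
No choice of 3 sensor positions does better; here Z10 is left uncovered.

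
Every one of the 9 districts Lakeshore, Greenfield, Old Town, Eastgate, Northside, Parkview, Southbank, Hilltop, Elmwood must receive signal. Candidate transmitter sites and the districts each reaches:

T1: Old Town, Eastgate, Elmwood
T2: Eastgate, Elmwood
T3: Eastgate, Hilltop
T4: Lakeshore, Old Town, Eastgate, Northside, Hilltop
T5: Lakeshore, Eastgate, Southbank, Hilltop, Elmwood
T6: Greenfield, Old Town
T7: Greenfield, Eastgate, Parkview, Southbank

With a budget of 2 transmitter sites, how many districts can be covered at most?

8

Choosing T4, T7 covers {Lakeshore, Greenfield, Old Town, Eastgate, Northside, Parkview, Southbank, Hilltop} — 8 districts.
No choice of 2 transmitter sites does better; here Elmwood is left uncovered.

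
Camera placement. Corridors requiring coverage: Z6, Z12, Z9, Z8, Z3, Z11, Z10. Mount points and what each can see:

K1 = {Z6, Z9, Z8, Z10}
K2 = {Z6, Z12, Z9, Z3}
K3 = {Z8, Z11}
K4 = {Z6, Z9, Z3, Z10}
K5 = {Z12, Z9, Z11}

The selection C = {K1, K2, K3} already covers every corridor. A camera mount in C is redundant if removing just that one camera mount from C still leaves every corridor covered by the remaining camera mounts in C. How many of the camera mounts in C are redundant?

Drop K1: Z10 uncovered — not redundant.
Drop K2: Z12, Z3 uncovered — not redundant.
Drop K3: Z11 uncovered — not redundant.
None of the camera mounts in C is redundant.

0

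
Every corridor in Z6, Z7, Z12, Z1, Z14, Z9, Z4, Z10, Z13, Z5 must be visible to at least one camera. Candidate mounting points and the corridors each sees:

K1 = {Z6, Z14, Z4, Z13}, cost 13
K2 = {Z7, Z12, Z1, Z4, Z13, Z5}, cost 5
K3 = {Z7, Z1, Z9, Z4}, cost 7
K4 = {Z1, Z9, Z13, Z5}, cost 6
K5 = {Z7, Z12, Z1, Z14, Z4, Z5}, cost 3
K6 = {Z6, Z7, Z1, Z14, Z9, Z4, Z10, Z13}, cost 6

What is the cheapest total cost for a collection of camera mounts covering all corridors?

9

K5, K6 cover every corridor at cost 3 + 6 = 9.
Any cover uses at least 2 camera mounts; among all covering selections none totals below 9.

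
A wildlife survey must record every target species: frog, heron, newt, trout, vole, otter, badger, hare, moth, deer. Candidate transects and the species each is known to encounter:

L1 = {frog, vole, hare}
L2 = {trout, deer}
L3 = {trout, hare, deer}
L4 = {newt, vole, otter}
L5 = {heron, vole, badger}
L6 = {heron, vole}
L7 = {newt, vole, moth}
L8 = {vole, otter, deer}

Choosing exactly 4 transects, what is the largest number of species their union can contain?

9

Choosing L1, L2, L4, L5 covers {frog, heron, newt, trout, vole, otter, badger, hare, deer} — 9 species.
No choice of 4 transects does better; here moth is left uncovered.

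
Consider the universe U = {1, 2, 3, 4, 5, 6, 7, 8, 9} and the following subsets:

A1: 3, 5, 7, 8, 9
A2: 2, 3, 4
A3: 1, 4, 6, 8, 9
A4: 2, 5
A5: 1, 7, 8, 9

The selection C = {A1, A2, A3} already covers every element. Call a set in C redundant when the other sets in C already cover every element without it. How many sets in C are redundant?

0

Drop A1: 5, 7 uncovered — not redundant.
Drop A2: 2 uncovered — not redundant.
Drop A3: 1, 6 uncovered — not redundant.
None of the sets in C is redundant.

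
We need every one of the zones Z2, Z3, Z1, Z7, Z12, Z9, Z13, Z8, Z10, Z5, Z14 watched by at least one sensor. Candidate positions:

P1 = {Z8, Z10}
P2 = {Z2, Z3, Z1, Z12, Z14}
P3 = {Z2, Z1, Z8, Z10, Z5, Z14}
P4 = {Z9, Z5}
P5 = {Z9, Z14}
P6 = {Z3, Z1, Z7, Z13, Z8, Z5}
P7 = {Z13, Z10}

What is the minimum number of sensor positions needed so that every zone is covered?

P1, P2, P4, P6 together cover {Z2, Z3, Z1, Z7, Z12, Z9, Z13, Z8, Z10, Z5, Z14} — every zone.
No 3 of the 7 sensor positions cover everything (all 35 triples fall short), so 4 is minimum.

4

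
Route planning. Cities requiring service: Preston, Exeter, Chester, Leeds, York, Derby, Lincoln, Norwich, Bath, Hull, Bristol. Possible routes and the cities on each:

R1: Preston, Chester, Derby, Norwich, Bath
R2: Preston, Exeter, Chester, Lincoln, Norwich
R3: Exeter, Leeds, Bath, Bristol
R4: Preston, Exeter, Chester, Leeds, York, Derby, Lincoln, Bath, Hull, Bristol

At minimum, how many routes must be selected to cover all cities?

2

R1, R4 together cover {Preston, Exeter, Chester, Leeds, York, Derby, Lincoln, Norwich, Bath, Hull, Bristol} — every city.
No single route contains all 11 cities, so 2 is optimal.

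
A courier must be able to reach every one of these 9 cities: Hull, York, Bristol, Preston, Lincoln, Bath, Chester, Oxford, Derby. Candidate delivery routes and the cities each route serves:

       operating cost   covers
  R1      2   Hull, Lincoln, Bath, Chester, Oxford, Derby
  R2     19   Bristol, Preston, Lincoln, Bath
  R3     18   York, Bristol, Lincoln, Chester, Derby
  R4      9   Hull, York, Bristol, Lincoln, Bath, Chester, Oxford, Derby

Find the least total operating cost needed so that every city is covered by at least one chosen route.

28

R2, R4 cover every city at operating cost 19 + 9 = 28.
Any cover uses at least 2 routes; among all covering selections none totals below 28.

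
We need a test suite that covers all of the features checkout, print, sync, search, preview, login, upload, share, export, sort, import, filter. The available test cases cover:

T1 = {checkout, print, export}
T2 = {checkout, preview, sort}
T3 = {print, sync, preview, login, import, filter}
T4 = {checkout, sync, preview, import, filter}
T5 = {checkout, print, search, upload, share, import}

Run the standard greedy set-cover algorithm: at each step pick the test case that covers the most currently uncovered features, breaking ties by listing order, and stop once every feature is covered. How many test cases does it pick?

4

Pick 1: T3 covers 6 new features (print, sync, preview, login, import, filter).
Pick 2: T5 covers 4 new features (checkout, search, upload, share).
Pick 3: T1 covers 1 new features (export).
Pick 4: T2 covers 1 new features (sort).
Greedy uses 4 test cases.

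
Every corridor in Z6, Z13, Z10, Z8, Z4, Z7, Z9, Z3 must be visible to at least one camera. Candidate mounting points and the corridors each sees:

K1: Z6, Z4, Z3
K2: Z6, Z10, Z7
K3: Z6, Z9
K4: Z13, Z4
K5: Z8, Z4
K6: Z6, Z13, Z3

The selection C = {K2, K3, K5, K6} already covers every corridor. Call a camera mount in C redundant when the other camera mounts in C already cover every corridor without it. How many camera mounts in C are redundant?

Drop K2: Z10, Z7 uncovered — not redundant.
Drop K3: Z9 uncovered — not redundant.
Drop K5: Z8, Z4 uncovered — not redundant.
Drop K6: Z13, Z3 uncovered — not redundant.
None of the camera mounts in C is redundant.

0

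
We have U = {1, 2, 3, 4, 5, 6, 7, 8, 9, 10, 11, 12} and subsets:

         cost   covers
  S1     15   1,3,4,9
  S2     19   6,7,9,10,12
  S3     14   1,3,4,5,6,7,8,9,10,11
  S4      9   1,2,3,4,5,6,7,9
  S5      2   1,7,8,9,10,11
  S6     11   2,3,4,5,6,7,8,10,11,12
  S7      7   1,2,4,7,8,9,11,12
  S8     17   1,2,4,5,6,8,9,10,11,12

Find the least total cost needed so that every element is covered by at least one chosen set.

13

S5, S6 cover every element at cost 2 + 11 = 13.
Any cover uses at least 2 sets; among all covering selections none totals below 13.
Greedy by coverage-per-cost would pick S5, S4, S7 for 18 — worse than the optimum 13.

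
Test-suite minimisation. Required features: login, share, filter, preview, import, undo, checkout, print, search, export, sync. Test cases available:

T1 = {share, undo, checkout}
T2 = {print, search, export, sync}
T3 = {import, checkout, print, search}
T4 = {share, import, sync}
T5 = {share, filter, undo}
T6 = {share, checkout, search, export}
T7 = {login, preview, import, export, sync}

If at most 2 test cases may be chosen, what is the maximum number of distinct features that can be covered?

8

Choosing T1, T7 covers {login, share, preview, import, undo, checkout, export, sync} — 8 features.
No choice of 2 test cases does better; here filter, print, search are left uncovered.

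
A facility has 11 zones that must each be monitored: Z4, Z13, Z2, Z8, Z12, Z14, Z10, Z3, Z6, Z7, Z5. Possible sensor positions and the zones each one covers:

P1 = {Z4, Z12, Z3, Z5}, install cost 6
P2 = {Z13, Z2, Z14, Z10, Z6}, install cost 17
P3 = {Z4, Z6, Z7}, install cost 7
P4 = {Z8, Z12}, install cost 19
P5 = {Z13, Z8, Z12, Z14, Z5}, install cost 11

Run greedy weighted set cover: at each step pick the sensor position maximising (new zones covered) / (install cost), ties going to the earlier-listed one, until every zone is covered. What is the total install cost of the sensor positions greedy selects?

Pick 1: P1 adds 4 new (Z4, Z12, Z3, Z5) at install cost 6 (ratio 4/6).
Pick 2: P2 adds 5 new (Z13, Z2, Z14, Z10, Z6) at install cost 17 (ratio 5/17).
Pick 3: P3 adds 1 new (Z7) at install cost 7 (ratio 1/7).
Pick 4: P5 adds 1 new (Z8) at install cost 11 (ratio 1/11).
Greedy total install cost: 6 + 17 + 7 + 11 = 41.

41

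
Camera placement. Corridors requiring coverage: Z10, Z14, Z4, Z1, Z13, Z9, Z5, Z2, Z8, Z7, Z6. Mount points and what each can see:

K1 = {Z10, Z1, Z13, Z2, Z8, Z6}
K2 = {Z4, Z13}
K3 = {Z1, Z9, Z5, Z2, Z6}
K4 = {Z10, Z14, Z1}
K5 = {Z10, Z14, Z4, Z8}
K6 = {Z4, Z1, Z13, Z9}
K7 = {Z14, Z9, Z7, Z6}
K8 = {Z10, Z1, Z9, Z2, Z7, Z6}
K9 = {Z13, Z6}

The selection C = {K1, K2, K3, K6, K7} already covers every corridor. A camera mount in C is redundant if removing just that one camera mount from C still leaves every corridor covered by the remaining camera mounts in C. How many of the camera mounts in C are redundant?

2

Drop K1: Z10, Z8 uncovered — not redundant.
Drop K2: the rest still cover every corridor — redundant.
Drop K3: Z5 uncovered — not redundant.
Drop K6: the rest still cover every corridor — redundant.
Drop K7: Z14, Z7 uncovered — not redundant.
2 redundant: K2, K6.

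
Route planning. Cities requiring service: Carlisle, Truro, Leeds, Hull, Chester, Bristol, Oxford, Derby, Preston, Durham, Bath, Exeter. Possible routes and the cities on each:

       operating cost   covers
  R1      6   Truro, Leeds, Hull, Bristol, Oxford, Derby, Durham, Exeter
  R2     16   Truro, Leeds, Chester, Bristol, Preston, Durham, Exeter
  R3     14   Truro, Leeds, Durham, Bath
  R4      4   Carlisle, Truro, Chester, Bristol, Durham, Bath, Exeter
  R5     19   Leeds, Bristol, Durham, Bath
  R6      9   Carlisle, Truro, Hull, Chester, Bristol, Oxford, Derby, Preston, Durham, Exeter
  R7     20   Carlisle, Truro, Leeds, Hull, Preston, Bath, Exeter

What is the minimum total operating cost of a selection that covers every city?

R1, R4, R6 cover every city at operating cost 6 + 4 + 9 = 19.
Any cover uses at least 2 routes; among all covering selections none totals below 19.

19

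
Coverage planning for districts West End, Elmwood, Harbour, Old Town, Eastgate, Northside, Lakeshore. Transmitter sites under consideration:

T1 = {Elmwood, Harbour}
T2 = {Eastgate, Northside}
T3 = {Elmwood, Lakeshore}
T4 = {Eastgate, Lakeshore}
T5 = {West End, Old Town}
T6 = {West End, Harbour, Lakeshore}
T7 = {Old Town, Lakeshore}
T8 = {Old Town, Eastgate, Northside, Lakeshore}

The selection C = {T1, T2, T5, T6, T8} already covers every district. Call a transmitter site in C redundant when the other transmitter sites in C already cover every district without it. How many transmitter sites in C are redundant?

4

Drop T1: Elmwood uncovered — not redundant.
Drop T2: the rest still cover every district — redundant.
Drop T5: the rest still cover every district — redundant.
Drop T6: the rest still cover every district — redundant.
Drop T8: the rest still cover every district — redundant.
4 redundant: T2, T5, T6, T8.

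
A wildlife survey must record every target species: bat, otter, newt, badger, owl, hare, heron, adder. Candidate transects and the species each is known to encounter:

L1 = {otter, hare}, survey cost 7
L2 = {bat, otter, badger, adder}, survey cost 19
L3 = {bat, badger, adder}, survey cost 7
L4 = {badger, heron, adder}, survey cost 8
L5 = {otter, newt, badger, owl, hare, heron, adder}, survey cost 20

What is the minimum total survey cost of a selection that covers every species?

L3, L5 cover every species at survey cost 7 + 20 = 27.
Any cover uses at least 2 transects; among all covering selections none totals below 27.
Greedy by coverage-per-survey cost would pick L3, L1, L5 for 34 — worse than the optimum 27.

27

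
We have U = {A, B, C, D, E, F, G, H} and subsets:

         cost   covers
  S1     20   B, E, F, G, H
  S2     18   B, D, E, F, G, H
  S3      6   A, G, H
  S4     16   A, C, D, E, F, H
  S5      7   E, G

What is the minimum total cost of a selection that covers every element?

34

S2, S4 cover every element at cost 18 + 16 = 34.
Any cover uses at least 2 sets; among all covering selections none totals below 34.
Greedy by coverage-per-cost would pick S3, S4, S2 for 40 — worse than the optimum 34.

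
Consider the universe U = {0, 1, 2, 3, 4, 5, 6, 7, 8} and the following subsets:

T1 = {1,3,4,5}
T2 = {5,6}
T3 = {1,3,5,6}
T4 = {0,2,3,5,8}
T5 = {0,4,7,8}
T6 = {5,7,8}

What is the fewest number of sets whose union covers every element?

T3, T4, T5 together cover {0, 1, 2, 3, 4, 5, 6, 7, 8} — every element.
No 2 of the 6 sets cover everything (all 15 pairs fall short), so 3 is minimum.
Greedy (largest uncovered first) would take T4, T1, T2, T5 — 4 sets — but 3 suffice.

3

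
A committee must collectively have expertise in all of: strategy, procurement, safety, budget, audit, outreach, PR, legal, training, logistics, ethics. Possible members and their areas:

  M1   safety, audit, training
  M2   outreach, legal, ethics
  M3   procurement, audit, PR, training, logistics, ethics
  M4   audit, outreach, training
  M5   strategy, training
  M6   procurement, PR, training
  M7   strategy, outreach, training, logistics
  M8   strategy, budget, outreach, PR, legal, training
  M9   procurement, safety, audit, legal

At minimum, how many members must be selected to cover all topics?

M1, M3, M8 together cover {strategy, procurement, safety, budget, audit, outreach, PR, legal, training, logistics, ethics} — every topic.
No 2 of the 9 members cover everything (all 36 pairs fall short), so 3 is minimum.

3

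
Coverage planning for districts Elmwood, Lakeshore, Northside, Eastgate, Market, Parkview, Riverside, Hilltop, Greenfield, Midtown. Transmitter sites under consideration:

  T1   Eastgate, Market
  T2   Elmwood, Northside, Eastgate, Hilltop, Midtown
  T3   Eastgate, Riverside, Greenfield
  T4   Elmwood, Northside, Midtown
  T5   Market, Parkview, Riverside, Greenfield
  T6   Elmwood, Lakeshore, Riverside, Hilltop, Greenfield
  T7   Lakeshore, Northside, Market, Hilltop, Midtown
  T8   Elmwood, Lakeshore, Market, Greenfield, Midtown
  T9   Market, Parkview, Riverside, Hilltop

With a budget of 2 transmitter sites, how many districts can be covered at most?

9

Choosing T2, T5 covers {Elmwood, Northside, Eastgate, Market, Parkview, Riverside, Hilltop, Greenfield, Midtown} — 9 districts.
No choice of 2 transmitter sites does better; here Lakeshore is left uncovered.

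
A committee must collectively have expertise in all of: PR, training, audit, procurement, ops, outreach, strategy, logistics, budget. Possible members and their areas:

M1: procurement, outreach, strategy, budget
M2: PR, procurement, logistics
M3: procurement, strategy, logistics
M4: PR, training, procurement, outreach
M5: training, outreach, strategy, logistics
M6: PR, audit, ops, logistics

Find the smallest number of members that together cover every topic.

M1, M4, M6 together cover {PR, training, audit, procurement, ops, outreach, strategy, logistics, budget} — every topic.
No 2 of the 6 members cover everything (all 15 pairs fall short), so 3 is minimum.

3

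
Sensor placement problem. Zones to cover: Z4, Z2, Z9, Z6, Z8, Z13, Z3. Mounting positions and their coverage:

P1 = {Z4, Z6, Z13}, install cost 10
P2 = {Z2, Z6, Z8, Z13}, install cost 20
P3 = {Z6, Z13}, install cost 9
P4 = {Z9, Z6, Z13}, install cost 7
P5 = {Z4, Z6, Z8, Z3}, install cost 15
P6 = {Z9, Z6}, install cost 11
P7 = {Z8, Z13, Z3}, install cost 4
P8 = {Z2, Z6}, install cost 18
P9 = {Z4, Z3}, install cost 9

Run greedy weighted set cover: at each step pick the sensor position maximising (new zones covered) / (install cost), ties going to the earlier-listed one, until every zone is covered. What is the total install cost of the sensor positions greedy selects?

Pick 1: P7 adds 3 new (Z8, Z13, Z3) at install cost 4 (ratio 3/4).
Pick 2: P4 adds 2 new (Z9, Z6) at install cost 7 (ratio 2/7).
Pick 3: P9 adds 1 new (Z4) at install cost 9 (ratio 1/9).
Pick 4: P8 adds 1 new (Z2) at install cost 18 (ratio 1/18).
Greedy total install cost: 4 + 7 + 9 + 18 = 38. (The true optimum is 36, so greedy overshoots here.)

38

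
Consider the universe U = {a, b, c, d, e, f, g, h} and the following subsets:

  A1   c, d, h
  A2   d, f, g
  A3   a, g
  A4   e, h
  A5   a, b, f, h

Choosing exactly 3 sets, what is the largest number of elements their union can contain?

7

Choosing A1, A2, A5 covers {a, b, c, d, f, g, h} — 7 elements.
No choice of 3 sets does better; here e is left uncovered.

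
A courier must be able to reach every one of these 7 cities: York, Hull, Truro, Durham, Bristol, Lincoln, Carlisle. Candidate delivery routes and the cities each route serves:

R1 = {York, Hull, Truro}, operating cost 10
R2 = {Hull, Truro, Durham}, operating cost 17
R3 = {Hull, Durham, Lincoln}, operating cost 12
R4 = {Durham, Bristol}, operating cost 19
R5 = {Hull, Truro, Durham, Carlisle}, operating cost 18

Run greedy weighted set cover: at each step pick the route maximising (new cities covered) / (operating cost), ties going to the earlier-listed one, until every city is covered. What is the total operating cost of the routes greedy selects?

59

Pick 1: R1 adds 3 new (York, Hull, Truro) at operating cost 10 (ratio 3/10).
Pick 2: R3 adds 2 new (Durham, Lincoln) at operating cost 12 (ratio 2/12).
Pick 3: R5 adds 1 new (Carlisle) at operating cost 18 (ratio 1/18).
Pick 4: R4 adds 1 new (Bristol) at operating cost 19 (ratio 1/19).
Greedy total operating cost: 10 + 12 + 18 + 19 = 59.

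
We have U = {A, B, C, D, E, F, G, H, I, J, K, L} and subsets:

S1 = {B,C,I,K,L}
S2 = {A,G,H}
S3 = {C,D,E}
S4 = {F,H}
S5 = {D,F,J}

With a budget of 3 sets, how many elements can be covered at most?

Choosing S1, S2, S5 covers {A, B, C, D, F, G, H, I, J, K, L} — 11 elements.
No choice of 3 sets does better; here E is left uncovered.

11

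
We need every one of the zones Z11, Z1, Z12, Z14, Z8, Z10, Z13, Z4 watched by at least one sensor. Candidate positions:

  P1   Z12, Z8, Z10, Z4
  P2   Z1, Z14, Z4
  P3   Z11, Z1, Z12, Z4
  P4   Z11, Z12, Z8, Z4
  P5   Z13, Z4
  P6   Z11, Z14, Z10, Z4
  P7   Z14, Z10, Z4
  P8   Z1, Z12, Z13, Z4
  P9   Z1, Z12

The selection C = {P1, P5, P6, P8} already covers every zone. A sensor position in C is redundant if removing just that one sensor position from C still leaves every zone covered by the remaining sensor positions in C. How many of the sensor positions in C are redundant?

Drop P1: Z8 uncovered — not redundant.
Drop P5: the rest still cover every zone — redundant.
Drop P6: Z11, Z14 uncovered — not redundant.
Drop P8: Z1 uncovered — not redundant.
1 redundant: P5.

1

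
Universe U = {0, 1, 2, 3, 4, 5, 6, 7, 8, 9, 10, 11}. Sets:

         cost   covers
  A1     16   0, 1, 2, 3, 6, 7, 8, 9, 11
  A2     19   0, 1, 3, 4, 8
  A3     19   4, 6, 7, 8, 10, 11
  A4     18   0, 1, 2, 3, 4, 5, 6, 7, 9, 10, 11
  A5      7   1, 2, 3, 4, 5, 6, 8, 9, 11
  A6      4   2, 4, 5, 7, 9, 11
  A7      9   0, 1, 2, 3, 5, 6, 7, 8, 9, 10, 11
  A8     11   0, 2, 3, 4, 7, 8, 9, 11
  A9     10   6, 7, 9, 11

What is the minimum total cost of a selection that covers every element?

13

A6, A7 cover every element at cost 4 + 9 = 13.
Any cover uses at least 2 sets; among all covering selections none totals below 13.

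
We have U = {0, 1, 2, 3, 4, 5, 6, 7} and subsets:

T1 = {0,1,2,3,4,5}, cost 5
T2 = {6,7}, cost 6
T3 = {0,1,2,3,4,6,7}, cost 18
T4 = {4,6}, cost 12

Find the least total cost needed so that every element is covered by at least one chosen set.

T1, T2 cover every element at cost 5 + 6 = 11.
Any cover uses at least 2 sets; among all covering selections none totals below 11.

11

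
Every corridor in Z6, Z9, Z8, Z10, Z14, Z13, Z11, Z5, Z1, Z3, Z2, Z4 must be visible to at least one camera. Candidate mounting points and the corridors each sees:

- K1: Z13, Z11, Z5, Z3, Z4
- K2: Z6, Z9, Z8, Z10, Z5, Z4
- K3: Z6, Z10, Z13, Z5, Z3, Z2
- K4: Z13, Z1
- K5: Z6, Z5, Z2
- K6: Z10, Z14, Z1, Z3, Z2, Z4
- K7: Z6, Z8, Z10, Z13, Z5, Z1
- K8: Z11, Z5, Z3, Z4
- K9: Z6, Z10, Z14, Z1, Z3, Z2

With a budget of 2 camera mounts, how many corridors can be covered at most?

10

Choosing K1, K9 covers {Z6, Z10, Z14, Z13, Z11, Z5, Z1, Z3, Z2, Z4} — 10 corridors.
No choice of 2 camera mounts does better; here Z9, Z8 are left uncovered.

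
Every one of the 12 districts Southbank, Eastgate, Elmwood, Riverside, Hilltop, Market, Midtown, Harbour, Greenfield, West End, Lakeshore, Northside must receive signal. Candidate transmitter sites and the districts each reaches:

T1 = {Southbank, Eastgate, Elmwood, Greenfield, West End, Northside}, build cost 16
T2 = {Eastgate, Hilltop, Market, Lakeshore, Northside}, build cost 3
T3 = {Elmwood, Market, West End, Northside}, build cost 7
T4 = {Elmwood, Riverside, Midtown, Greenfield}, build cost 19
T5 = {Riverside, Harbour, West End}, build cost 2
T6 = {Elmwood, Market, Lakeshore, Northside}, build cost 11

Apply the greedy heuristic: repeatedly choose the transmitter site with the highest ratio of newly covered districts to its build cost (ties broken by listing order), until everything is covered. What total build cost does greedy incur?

Pick 1: T2 adds 5 new (Eastgate, Hilltop, Market, Lakeshore, Northside) at build cost 3 (ratio 5/3).
Pick 2: T5 adds 3 new (Riverside, Harbour, West End) at build cost 2 (ratio 3/2).
Pick 3: T1 adds 3 new (Southbank, Elmwood, Greenfield) at build cost 16 (ratio 3/16).
Pick 4: T4 adds 1 new (Midtown) at build cost 19 (ratio 1/19).
Greedy total build cost: 3 + 2 + 16 + 19 = 40.

40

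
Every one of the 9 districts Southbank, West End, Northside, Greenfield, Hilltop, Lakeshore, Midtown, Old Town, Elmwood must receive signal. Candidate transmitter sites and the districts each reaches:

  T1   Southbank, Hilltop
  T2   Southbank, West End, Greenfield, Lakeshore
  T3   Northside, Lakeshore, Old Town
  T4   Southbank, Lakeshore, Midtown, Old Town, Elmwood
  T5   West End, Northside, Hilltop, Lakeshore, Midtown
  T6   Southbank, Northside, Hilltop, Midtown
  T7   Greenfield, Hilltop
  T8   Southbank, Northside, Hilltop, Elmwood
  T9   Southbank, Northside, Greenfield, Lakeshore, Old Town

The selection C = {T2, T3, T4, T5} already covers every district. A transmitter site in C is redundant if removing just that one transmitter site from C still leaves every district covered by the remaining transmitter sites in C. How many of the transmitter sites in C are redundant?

1

Drop T2: Greenfield uncovered — not redundant.
Drop T3: the rest still cover every district — redundant.
Drop T4: Elmwood uncovered — not redundant.
Drop T5: Hilltop uncovered — not redundant.
1 redundant: T3.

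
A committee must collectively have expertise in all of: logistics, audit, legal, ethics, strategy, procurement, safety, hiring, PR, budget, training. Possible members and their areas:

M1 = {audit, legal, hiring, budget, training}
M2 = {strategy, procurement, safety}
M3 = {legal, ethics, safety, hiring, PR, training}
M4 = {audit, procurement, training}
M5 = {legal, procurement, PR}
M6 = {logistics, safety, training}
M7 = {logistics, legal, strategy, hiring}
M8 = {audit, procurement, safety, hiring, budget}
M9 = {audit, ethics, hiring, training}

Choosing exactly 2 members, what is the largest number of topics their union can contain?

Choosing M3, M8 covers {audit, legal, ethics, procurement, safety, hiring, PR, budget, training} — 9 topics.
No choice of 2 members does better; here logistics, strategy are left uncovered.

9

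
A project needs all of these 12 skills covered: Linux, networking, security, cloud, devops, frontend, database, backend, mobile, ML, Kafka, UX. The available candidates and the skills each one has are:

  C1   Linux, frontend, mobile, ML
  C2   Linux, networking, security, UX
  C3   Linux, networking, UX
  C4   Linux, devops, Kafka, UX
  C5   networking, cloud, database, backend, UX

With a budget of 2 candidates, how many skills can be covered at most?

9

Choosing C1, C5 covers {Linux, networking, cloud, frontend, database, backend, mobile, ML, UX} — 9 skills.
No choice of 2 candidates does better; here security, devops, Kafka are left uncovered.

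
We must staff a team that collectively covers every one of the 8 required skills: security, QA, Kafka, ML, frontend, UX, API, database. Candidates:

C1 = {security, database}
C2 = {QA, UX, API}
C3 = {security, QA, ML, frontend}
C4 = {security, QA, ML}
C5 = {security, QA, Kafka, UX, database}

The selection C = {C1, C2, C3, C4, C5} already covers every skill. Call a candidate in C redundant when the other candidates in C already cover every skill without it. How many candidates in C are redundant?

2

Drop C1: the rest still cover every skill — redundant.
Drop C2: API uncovered — not redundant.
Drop C3: frontend uncovered — not redundant.
Drop C4: the rest still cover every skill — redundant.
Drop C5: Kafka uncovered — not redundant.
2 redundant: C1, C4.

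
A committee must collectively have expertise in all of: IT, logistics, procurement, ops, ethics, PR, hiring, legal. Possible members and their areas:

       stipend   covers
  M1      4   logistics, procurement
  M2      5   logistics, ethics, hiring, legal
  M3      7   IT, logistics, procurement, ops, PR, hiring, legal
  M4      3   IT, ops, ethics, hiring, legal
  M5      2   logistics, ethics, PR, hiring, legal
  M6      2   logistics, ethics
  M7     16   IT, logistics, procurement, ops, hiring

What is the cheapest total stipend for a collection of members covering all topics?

9

M3, M5 cover every topic at stipend 7 + 2 = 9.
Any cover uses at least 2 members; among all covering selections none totals below 9.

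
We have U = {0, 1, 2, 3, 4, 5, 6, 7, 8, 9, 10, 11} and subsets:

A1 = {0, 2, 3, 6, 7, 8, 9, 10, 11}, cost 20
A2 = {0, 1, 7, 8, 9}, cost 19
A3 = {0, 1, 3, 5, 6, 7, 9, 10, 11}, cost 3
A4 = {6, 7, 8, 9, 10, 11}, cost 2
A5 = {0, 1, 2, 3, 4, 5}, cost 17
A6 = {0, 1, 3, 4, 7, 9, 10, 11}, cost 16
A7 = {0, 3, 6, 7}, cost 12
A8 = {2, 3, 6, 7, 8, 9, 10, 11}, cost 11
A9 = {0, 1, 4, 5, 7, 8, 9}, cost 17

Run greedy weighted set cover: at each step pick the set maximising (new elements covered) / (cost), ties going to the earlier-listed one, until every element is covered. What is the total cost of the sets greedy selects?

Pick 1: A3 adds 9 new (0, 1, 3, 5, 6, 7, 9, 10, 11) at cost 3 (ratio 9/3).
Pick 2: A4 adds 1 new (8) at cost 2 (ratio 1/2).
Pick 3: A5 adds 2 new (2, 4) at cost 17 (ratio 2/17).
Greedy total cost: 3 + 2 + 17 = 22. (The true optimum is 19, so greedy overshoots here.)

22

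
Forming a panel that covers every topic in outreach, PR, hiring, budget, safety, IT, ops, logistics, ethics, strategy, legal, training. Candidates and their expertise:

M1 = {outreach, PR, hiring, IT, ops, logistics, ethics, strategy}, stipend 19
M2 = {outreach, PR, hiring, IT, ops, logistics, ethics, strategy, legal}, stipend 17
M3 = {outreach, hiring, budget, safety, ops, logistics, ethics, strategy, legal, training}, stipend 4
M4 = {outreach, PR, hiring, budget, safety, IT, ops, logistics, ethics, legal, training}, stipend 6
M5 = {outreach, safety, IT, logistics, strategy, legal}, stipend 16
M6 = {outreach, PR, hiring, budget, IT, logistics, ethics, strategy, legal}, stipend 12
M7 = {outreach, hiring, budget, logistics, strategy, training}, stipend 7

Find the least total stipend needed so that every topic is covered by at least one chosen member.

M3, M4 cover every topic at stipend 4 + 6 = 10.
Any cover uses at least 2 members; among all covering selections none totals below 10.

10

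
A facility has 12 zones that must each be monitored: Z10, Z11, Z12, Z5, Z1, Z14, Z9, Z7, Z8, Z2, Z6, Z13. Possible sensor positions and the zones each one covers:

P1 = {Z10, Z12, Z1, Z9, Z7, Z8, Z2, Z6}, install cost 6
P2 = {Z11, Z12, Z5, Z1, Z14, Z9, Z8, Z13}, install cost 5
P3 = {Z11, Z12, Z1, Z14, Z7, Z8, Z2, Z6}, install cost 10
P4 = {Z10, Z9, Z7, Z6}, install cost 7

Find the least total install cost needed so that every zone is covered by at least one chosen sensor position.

11

P1, P2 cover every zone at install cost 6 + 5 = 11.
Any cover uses at least 2 sensor positions; among all covering selections none totals below 11.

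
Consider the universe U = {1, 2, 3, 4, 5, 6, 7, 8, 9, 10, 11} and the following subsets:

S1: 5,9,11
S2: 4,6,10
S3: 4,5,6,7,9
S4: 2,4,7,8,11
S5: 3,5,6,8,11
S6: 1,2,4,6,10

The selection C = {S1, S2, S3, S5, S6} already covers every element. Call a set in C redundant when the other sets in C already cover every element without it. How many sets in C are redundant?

2

Drop S1: the rest still cover every element — redundant.
Drop S2: the rest still cover every element — redundant.
Drop S3: 7 uncovered — not redundant.
Drop S5: 3, 8 uncovered — not redundant.
Drop S6: 1, 2 uncovered — not redundant.
2 redundant: S1, S2.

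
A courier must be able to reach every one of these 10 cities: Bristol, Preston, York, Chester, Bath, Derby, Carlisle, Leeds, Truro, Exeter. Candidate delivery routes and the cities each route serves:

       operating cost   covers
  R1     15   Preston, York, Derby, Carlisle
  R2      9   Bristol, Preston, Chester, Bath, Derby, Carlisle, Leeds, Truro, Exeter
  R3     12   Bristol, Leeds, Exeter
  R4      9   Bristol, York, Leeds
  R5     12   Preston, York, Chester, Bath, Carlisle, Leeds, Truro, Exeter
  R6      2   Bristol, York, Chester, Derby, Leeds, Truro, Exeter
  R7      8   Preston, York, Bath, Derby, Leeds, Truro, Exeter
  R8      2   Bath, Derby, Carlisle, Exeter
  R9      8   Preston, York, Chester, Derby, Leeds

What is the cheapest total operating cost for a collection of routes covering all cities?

11

R2, R6 cover every city at operating cost 9 + 2 = 11.
Any cover uses at least 2 routes; among all covering selections none totals below 11.
Greedy by coverage-per-operating cost would pick R6, R8, R7 for 12 — worse than the optimum 11.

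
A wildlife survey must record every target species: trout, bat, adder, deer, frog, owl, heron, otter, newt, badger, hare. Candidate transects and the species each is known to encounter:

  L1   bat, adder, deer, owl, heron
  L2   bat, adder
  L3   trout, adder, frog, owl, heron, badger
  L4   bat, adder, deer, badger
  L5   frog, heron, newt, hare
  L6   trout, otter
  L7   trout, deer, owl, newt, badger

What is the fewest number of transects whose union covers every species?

4

L1, L3, L5, L6 together cover {trout, bat, adder, deer, frog, owl, heron, otter, newt, badger, hare} — every species.
No 3 of the 7 transects cover everything (all 35 triples fall short), so 4 is minimum.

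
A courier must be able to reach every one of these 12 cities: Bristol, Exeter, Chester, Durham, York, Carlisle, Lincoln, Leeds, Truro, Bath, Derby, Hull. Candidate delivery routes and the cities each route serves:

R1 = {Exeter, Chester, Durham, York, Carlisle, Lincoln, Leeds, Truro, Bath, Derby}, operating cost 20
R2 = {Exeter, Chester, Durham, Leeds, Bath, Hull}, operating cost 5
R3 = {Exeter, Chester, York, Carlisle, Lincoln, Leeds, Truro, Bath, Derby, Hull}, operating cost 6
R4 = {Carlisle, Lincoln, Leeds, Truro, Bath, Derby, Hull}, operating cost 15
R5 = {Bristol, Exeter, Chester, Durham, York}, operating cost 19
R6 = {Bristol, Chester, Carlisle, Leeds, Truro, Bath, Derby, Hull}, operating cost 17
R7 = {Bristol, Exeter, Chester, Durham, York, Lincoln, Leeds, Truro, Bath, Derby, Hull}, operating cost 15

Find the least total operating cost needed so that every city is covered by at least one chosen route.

R3, R7 cover every city at operating cost 6 + 15 = 21.
Any cover uses at least 2 routes; among all covering selections none totals below 21.

21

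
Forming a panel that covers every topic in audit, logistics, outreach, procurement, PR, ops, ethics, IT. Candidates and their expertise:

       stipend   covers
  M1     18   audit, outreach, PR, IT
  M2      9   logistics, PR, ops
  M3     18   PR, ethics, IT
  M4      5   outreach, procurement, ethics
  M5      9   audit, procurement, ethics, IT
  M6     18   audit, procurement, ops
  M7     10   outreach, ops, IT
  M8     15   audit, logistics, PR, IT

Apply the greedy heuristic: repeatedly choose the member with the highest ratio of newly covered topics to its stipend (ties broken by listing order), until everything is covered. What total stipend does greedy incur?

23

Pick 1: M4 adds 3 new (outreach, procurement, ethics) at stipend 5 (ratio 3/5).
Pick 2: M2 adds 3 new (logistics, PR, ops) at stipend 9 (ratio 3/9).
Pick 3: M5 adds 2 new (audit, IT) at stipend 9 (ratio 2/9).
Greedy total stipend: 5 + 9 + 9 = 23.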